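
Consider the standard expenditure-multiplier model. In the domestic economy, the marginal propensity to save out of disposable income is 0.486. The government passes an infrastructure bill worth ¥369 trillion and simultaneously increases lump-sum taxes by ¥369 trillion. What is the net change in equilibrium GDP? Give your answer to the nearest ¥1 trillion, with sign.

+¥369 trillion

MPC = 1 − MPS = 1 − 0.486 = 0.514.
Expenditure multiplier = 1/(1 − MPC) = 1/(1 − 0.514) = 1/0.486 ≈ 2.058.
ΔG contributes k·ΔG = (+¥369 trillion) / 0.486 ≈ +¥759.3 trillion.
ΔT of +¥369 trillion changes first-round spending by −c·ΔT = −¥189.666 trillion, contributing k·(−c·ΔT) = (−¥189.666 trillion) / 0.486 ≈ −¥390.3 trillion.
With ΔG = ΔT and no other leakages, the balanced-budget multiplier is 1, so ΔY = ΔG = +¥369 trillion.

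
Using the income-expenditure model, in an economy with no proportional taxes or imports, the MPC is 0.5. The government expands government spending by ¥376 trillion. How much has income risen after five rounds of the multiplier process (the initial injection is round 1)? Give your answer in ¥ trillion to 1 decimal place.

¥728.5 trillion

Round 1 adds ΔG = ¥376 trillion; each later round is MPC = 0.5 times the previous.
After 5 rounds: 376 + 188 + 94 + 47 + 23.5 = ΔG·(1 − c^5)/(1 − c) = 376 × (1 − 0.03125)/0.5 = ¥728.5 trillion.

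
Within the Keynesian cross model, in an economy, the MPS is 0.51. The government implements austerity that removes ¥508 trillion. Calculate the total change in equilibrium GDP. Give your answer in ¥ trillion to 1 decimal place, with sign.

MPC = 1 − MPS = 1 − 0.51 = 0.49.
Spending multiplier = 1/(1 − MPC) = 1/(1 − 0.49) = 1/0.51 ≈ 1.961.
ΔY = k × ΔG = (−¥508 trillion) / 0.51 ≈ −¥996.1 trillion.

−¥996.1 trillion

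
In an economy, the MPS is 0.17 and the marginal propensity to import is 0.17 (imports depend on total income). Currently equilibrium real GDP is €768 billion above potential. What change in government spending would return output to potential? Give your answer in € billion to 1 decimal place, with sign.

−€261.1 billion

MPC = 1 − MPS = 1 − 0.17 = 0.83.
Spending multiplier = 1/(1 − c + m) = 1/(1 − 0.83 + 0.17) = 1/0.34 ≈ 2.941.
Need ΔY = −€768 billion, so ΔG = ΔY/k = (−€768 billion) × 0.34 ≈ −€261.1 billion.
The government should cut government spending by €261.1 billion.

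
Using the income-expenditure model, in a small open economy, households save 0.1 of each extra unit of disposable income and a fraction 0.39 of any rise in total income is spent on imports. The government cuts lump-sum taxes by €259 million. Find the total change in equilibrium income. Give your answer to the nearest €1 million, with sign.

+€476 million

MPC = 1 − MPS = 1 − 0.1 = 0.9.
A lump-sum tax change of −€259 million shifts disposable income by +€259 million; first-round consumption changes by −c × ΔT = −0.9 × (−€259 million) = +€233.1 million.
Expenditure multiplier = 1/(1 − c + m) = 1/(1 − 0.9 + 0.39) = 1/0.49 ≈ 2.041.
The tax multiplier is −c × k ≈ −1.837, so ΔY = k × (−c·ΔT) = (+€233.1 million) / 0.49 ≈ +€476 million.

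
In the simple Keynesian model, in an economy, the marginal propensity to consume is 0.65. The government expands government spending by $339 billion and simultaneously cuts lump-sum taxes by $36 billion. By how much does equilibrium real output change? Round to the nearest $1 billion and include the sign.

+$1,035 billion

Expenditure multiplier = 1/(1 − MPC) = 1/(1 − 0.65) = 1/0.35 ≈ 2.857.
ΔG contributes k·ΔG = (+$339 billion) / 0.35 ≈ +$968.6 billion.
ΔT of −$36 billion changes first-round spending by −c·ΔT = +$23.4 billion, contributing k·(−c·ΔT) = (+$23.4 billion) / 0.35 ≈ +$66.9 billion.
Net ΔY = k(ΔG − c·ΔT) = (+$362.4 billion) / 0.35 ≈ +$1,035 billion.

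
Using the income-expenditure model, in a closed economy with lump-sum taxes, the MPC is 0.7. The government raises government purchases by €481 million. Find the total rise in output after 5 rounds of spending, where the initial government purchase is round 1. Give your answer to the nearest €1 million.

Round 1 adds ΔG = €481 million; each later round is MPC = 0.7 times the previous.
After 5 rounds: 481 + 336.7 + 235.69 + 164.983 + 115.4881 = ΔG·(1 − c^5)/(1 − c) = 481 × (1 − 0.16807)/0.3 ≈ €1,334 million.

€1,334 million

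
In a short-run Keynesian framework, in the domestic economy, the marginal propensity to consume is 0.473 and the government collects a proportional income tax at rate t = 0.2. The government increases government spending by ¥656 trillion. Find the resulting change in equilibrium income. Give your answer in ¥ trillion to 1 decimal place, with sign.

+¥1,055.3 trillion

Spending multiplier = 1/(1 − c(1−t)) = 1/(1 − 0.473×0.8) = 1/0.6216 ≈ 1.609.
ΔY = k × ΔG = (+¥656 trillion) / 0.6216 ≈ +¥1,055.3 trillion.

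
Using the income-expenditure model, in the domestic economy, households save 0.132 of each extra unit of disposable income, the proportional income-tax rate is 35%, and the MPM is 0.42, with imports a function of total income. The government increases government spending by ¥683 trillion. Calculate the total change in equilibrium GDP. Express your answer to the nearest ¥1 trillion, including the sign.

+¥798 trillion

MPC = 1 − MPS = 1 − 0.132 = 0.868.
Government-spending multiplier = 1/(1 − c(1−t) + m) = 1/(1 − 0.868×0.65 + 0.42) = 1/0.8558 ≈ 1.168.
ΔY = k × ΔG = (+¥683 trillion) / 0.8558 ≈ +¥798 trillion.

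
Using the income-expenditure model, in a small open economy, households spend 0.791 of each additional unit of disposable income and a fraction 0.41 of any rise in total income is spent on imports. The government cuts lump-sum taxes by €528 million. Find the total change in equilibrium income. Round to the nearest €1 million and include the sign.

+€675 million

A lump-sum tax change of −€528 million shifts disposable income by +€528 million; first-round consumption changes by −c × ΔT = −0.791 × (−€528 million) = +€417.648 million.
Expenditure multiplier = 1/(1 − c + m) = 1/(1 − 0.791 + 0.41) = 1/0.619 ≈ 1.616.
The tax multiplier is −c × k ≈ −1.278, so ΔY = k × (−c·ΔT) = (+€417.648 million) / 0.619 ≈ +€675 million.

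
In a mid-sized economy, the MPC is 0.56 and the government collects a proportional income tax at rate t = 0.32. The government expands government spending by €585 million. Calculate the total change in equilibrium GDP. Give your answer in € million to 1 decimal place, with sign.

+€944.8 million

Spending multiplier = 1/(1 − c(1−t)) = 1/(1 − 0.56×0.68) = 1/0.6192 ≈ 1.615.
ΔY = k × ΔG = (+€585 million) / 0.6192 ≈ +€944.8 million.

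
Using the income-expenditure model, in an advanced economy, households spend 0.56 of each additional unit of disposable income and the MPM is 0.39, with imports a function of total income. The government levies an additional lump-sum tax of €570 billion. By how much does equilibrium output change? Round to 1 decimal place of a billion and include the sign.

A lump-sum tax change of +€570 billion shifts disposable income by −€570 billion; first-round consumption changes by −c × ΔT = −0.56 × (+€570 billion) = −€319.2 billion.
Expenditure multiplier = 1/(1 − c + m) = 1/(1 − 0.56 + 0.39) = 1/0.83 ≈ 1.205.
The tax multiplier is −c × k ≈ −0.675, so ΔY = k × (−c·ΔT) = (−€319.2 billion) / 0.83 ≈ −€384.6 billion.

−€384.6 billion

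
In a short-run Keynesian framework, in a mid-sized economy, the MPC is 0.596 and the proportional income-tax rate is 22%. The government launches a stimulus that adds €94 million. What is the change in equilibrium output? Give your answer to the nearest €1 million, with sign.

Spending multiplier = 1/(1 − c(1−t)) = 1/(1 − 0.596×0.78) = 1/0.53512 ≈ 1.869.
ΔY = k × ΔG = (+€94 million) / 0.53512 ≈ +€176 million.

+€176 million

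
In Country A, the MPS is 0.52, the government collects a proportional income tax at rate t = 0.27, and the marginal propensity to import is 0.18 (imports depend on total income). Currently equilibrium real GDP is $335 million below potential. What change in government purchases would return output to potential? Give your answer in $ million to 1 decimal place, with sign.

+$277.9 million

MPC = 1 − MPS = 1 − 0.52 = 0.48.
Spending multiplier = 1/(1 − c(1−t) + m) = 1/(1 − 0.48×0.73 + 0.18) = 1/0.8296 ≈ 1.205.
Need ΔY = +$335 million, so ΔG = ΔY/k = (+$335 million) × 0.8296 ≈ +$277.9 million.
The government should increase government purchases by $277.9 million.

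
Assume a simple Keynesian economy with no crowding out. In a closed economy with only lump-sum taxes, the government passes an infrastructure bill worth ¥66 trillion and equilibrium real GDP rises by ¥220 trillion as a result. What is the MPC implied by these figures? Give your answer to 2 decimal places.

Implied spending multiplier k = ΔY/ΔG = 220/66 ≈ 3.3333.
Since k = 1/(1 − MPC), MPC = 1 − 1/k = 1 − ΔG/ΔY = 1 − 66/220 = 0.70.

0.70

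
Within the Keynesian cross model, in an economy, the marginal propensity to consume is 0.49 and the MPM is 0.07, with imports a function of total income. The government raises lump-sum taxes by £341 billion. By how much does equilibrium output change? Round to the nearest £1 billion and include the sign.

−£288 billion

A lump-sum tax change of +£341 billion shifts disposable income by −£341 billion; first-round consumption changes by −c × ΔT = −0.49 × (+£341 billion) = −£167.09 billion.
Expenditure multiplier = 1/(1 − c + m) = 1/(1 − 0.49 + 0.07) = 1/0.58 ≈ 1.724.
The tax multiplier is −c × k ≈ −0.845, so ΔY = k × (−c·ΔT) = (−£167.09 billion) / 0.58 ≈ −£288 billion.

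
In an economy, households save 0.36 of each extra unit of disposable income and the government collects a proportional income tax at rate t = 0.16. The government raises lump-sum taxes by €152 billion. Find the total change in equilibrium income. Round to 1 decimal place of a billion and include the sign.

−€210.4 billion

MPC = 1 − MPS = 1 − 0.36 = 0.64.
A lump-sum tax change of +€152 billion shifts disposable income by −€152 billion; first-round consumption changes by −c × ΔT = −0.64 × (+€152 billion) = −€97.28 billion.
Expenditure multiplier = 1/(1 − c(1−t)) = 1/(1 − 0.64×0.84) = 1/0.4624 ≈ 2.163.
The tax multiplier is −c × k ≈ −1.384, so ΔY = k × (−c·ΔT) = (−€97.28 billion) / 0.4624 ≈ −€210.4 billion.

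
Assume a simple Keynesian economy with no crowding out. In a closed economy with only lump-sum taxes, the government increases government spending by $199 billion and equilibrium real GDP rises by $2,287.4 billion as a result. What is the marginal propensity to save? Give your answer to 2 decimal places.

0.09

Implied spending multiplier k = ΔY/ΔG = 2,287.4/199 ≈ 11.4945.
Since k = 1/(1 − MPC), MPC = 1 − 1/k = 1 − ΔG/ΔY = 1 − 199/2,287.4 ≈ 0.91.
MPS = 1 − MPC = 0.09.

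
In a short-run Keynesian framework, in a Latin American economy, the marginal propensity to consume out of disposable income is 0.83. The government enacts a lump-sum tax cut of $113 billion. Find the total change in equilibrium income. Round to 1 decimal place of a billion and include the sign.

A lump-sum tax change of −$113 billion shifts disposable income by +$113 billion; first-round consumption changes by −c × ΔT = −0.83 × (−$113 billion) = +$93.79 billion.
Expenditure multiplier = 1/(1 − MPC) = 1/(1 − 0.83) = 1/0.17 ≈ 5.882.
The tax multiplier is −c × k ≈ −4.882, so ΔY = k × (−c·ΔT) = (+$93.79 billion) / 0.17 ≈ +$551.7 billion.

+$551.7 billion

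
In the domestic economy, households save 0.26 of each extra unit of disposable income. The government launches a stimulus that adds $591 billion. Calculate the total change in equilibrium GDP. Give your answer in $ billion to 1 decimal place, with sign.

MPC = 1 − MPS = 1 − 0.26 = 0.74.
Government-spending multiplier = 1/(1 − MPC) = 1/(1 − 0.74) = 1/0.26 ≈ 3.846.
ΔY = k × ΔG = (+$591 billion) / 0.26 ≈ +$2,273.1 billion.

+$2,273.1 billion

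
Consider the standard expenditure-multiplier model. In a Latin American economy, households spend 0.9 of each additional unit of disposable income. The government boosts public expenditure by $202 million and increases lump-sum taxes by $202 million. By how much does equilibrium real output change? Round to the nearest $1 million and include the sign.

Expenditure multiplier = 1/(1 − MPC) = 1/(1 − 0.9) = 1/0.1 = 10.
ΔG contributes k·ΔG = (+$202 million) / 0.1 = +$2,020 million.
ΔT of +$202 million changes first-round spending by −c·ΔT = −$181.8 million, contributing k·(−c·ΔT) = (−$181.8 million) / 0.1 = −$1,818 million.
With ΔG = ΔT and no other leakages, the balanced-budget multiplier is 1, so ΔY = ΔG = +$202 million.

+$202 million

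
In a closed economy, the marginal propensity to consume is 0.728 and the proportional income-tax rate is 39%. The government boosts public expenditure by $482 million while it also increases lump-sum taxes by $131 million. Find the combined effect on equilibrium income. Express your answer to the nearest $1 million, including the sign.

+$695 million

Expenditure multiplier = 1/(1 − c(1−t)) = 1/(1 − 0.728×0.61) = 1/0.55592 ≈ 1.799.
ΔG contributes k·ΔG = (+$482 million) / 0.55592 ≈ +$867 million.
ΔT of +$131 million changes first-round spending by −c·ΔT = −$95.368 million, contributing k·(−c·ΔT) = (−$95.368 million) / 0.55592 ≈ −$171.5 million.
Net ΔY = k(ΔG − c·ΔT) = (+$386.632 million) / 0.55592 ≈ +$695 million.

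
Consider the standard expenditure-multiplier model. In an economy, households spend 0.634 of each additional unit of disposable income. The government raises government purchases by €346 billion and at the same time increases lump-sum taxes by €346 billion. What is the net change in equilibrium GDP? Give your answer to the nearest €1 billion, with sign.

+€346 billion

Expenditure multiplier = 1/(1 − MPC) = 1/(1 − 0.634) = 1/0.366 ≈ 2.732.
ΔG contributes k·ΔG = (+€346 billion) / 0.366 ≈ +€945.4 billion.
ΔT of +€346 billion changes first-round spending by −c·ΔT = −€219.364 billion, contributing k·(−c·ΔT) = (−€219.364 billion) / 0.366 ≈ −€599.4 billion.
With ΔG = ΔT and no other leakages, the balanced-budget multiplier is 1, so ΔY = ΔG = +€346 billion.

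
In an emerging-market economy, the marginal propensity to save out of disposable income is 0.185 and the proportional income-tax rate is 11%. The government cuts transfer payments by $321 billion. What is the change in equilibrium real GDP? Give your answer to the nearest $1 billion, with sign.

−$953 billion

MPC = 1 − MPS = 1 − 0.185 = 0.815.
The transfer change shifts disposable income by −$321 billion, so first-round consumption changes by c·ΔTR = 0.815 × (−$321 billion) = −$261.615 billion.
Expenditure multiplier = 1/(1 − c(1−t)) = 1/(1 − 0.815×0.89) = 1/0.27465 ≈ 3.641.
The transfer multiplier is c × k ≈ 2.967, so ΔY = k × (c·ΔTR) = (−$261.615 billion) / 0.27465 ≈ −$953 billion.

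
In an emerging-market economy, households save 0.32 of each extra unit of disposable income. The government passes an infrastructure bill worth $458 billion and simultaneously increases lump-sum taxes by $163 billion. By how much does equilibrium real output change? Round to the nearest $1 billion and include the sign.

+$1,085 billion

MPC = 1 − MPS = 1 − 0.32 = 0.68.
Expenditure multiplier = 1/(1 − MPC) = 1/(1 − 0.68) = 1/0.32 = 3.125.
ΔG contributes k·ΔG = (+$458 billion) / 0.32 ≈ +$1,431.3 billion.
ΔT of +$163 billion changes first-round spending by −c·ΔT = −$110.84 billion, contributing k·(−c·ΔT) = (−$110.84 billion) / 0.32 ≈ −$346.4 billion.
Net ΔY = k(ΔG − c·ΔT) = (+$347.16 billion) / 0.32 ≈ +$1,085 billion.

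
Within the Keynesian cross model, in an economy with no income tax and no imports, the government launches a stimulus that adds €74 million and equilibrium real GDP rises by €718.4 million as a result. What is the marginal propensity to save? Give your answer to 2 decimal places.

0.10

Implied spending multiplier k = ΔY/ΔG = 718.4/74 ≈ 9.7081.
Since k = 1/(1 − MPC), MPC = 1 − 1/k = 1 − ΔG/ΔY = 1 − 74/718.4 ≈ 0.90.
MPS = 1 − MPC = 0.10.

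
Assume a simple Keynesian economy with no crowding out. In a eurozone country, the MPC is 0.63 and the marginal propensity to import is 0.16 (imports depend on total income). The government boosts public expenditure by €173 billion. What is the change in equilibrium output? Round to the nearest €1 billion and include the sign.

Spending multiplier = 1/(1 − c + m) = 1/(1 − 0.63 + 0.16) = 1/0.53 ≈ 1.887.
ΔY = k × ΔG = (+€173 billion) / 0.53 ≈ +€326 billion.

+€326 billion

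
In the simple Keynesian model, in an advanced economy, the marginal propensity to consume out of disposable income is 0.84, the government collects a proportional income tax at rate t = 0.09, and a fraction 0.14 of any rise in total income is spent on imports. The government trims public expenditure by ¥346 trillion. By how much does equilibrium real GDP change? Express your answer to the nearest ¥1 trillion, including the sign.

−¥921 trillion

Government-spending multiplier = 1/(1 − c(1−t) + m) = 1/(1 − 0.84×0.91 + 0.14) = 1/0.3756 ≈ 2.662.
ΔY = k × ΔG = (−¥346 trillion) / 0.3756 ≈ −¥921 trillion.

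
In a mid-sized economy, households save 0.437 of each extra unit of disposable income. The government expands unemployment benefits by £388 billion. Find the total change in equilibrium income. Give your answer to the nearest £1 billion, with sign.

MPC = 1 − MPS = 1 − 0.437 = 0.563.
The transfer change shifts disposable income by +£388 billion, so first-round consumption changes by c·ΔTR = 0.563 × (+£388 billion) = +£218.444 billion.
Expenditure multiplier = 1/(1 − MPC) = 1/(1 − 0.563) = 1/0.437 ≈ 2.288.
The transfer multiplier is c × k ≈ 1.288, so ΔY = k × (c·ΔTR) = (+£218.444 billion) / 0.437 ≈ +£500 billion.

+£500 billion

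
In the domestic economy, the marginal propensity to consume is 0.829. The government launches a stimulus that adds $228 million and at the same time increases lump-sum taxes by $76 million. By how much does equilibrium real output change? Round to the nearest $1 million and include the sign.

+$965 million

Expenditure multiplier = 1/(1 − MPC) = 1/(1 − 0.829) = 1/0.171 ≈ 5.848.
ΔG contributes k·ΔG = (+$228 million) / 0.171 ≈ +$1,333.3 million.
ΔT of +$76 million changes first-round spending by −c·ΔT = −$63.004 million, contributing k·(−c·ΔT) = (−$63.004 million) / 0.171 ≈ −$368.4 million.
Net ΔY = k(ΔG − c·ΔT) = (+$164.996 million) / 0.171 ≈ +$965 million.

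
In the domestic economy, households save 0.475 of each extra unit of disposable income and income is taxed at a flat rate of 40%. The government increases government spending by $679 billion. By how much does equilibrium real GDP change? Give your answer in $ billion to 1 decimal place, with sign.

MPC = 1 − MPS = 1 − 0.475 = 0.525.
Government-spending multiplier = 1/(1 − c(1−t)) = 1/(1 − 0.525×0.6) = 1/0.685 ≈ 1.46.
ΔY = k × ΔG = (+$679 billion) / 0.685 ≈ +$991.2 billion.

+$991.2 billion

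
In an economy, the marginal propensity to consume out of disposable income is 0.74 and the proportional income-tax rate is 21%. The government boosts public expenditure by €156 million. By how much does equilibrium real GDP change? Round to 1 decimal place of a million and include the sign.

Government-spending multiplier = 1/(1 − c(1−t)) = 1/(1 − 0.74×0.79) = 1/0.4154 ≈ 2.407.
ΔY = k × ΔG = (+€156 million) / 0.4154 ≈ +€375.5 million.

+€375.5 million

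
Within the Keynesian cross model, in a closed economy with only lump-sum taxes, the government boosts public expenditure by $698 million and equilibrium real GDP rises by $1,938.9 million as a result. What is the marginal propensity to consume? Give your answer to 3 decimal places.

Implied spending multiplier k = ΔY/ΔG = 1,938.9/698 ≈ 2.7778.
Since k = 1/(1 − MPC), MPC = 1 − 1/k = 1 − ΔG/ΔY = 1 − 698/1,938.9 ≈ 0.640.

0.640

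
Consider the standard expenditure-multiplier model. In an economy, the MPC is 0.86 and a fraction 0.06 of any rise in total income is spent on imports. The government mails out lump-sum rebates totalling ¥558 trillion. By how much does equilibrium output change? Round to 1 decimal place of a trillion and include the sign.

A lump-sum tax change of −¥558 trillion shifts disposable income by +¥558 trillion; first-round consumption changes by −c × ΔT = −0.86 × (−¥558 trillion) = +¥479.88 trillion.
Expenditure multiplier = 1/(1 − c + m) = 1/(1 − 0.86 + 0.06) = 1/0.2 = 5.
The tax multiplier is −c × k = −4.3, so ΔY = k × (−c·ΔT) = (+¥479.88 trillion) / 0.2 = +¥2,399.4 trillion.

+¥2,399.4 trillion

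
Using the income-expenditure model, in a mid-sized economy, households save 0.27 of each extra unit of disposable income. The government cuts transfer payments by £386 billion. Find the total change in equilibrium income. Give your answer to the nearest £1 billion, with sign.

MPC = 1 − MPS = 1 − 0.27 = 0.73.
The transfer change shifts disposable income by −£386 billion, so first-round consumption changes by c·ΔTR = 0.73 × (−£386 billion) = −£281.78 billion.
Expenditure multiplier = 1/(1 − MPC) = 1/(1 − 0.73) = 1/0.27 ≈ 3.704.
The transfer multiplier is c × k ≈ 2.704, so ΔY = k × (c·ΔTR) = (−£281.78 billion) / 0.27 ≈ −£1,044 billion.

−£1,044 billion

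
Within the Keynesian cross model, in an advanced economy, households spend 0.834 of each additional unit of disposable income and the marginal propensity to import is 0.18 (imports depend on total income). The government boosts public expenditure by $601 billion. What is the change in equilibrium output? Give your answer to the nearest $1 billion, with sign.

+$1,737 billion

Expenditure multiplier = 1/(1 − c + m) = 1/(1 − 0.834 + 0.18) = 1/0.346 ≈ 2.89.
ΔY = k × ΔG = (+$601 billion) / 0.346 ≈ +$1,737 billion.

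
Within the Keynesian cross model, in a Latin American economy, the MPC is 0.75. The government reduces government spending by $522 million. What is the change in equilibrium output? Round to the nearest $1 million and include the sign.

−$2,088 million

Expenditure multiplier = 1/(1 − MPC) = 1/(1 − 0.75) = 1/0.25 = 4.
ΔY = k × ΔG = (−$522 million) / 0.25 = −$2,088 million.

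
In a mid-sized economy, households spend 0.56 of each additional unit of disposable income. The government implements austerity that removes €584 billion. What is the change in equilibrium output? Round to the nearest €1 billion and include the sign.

Government-spending multiplier = 1/(1 − MPC) = 1/(1 − 0.56) = 1/0.44 ≈ 2.273.
ΔY = k × ΔG = (−€584 billion) / 0.44 ≈ −€1,327 billion.

−€1,327 billion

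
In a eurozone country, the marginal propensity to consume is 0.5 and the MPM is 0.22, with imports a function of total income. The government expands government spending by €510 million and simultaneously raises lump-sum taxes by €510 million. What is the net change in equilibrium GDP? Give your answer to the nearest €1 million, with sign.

Expenditure multiplier = 1/(1 − c + m) = 1/(1 − 0.5 + 0.22) = 1/0.72 ≈ 1.389.
ΔG contributes k·ΔG = (+€510 million) / 0.72 ≈ +€708.3 million.
ΔT of +€510 million changes first-round spending by −c·ΔT = −€255 million, contributing k·(−c·ΔT) = (−€255 million) / 0.72 ≈ −€354.2 million.
Net ΔY = k(ΔG − c·ΔT) = (+€255 million) / 0.72 ≈ +€354 million.

+€354 million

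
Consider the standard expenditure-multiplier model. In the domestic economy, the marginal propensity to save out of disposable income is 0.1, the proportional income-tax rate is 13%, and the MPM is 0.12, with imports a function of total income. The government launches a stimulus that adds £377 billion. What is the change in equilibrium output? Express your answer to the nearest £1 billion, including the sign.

+£1,119 billion

MPC = 1 − MPS = 1 − 0.1 = 0.9.
Spending multiplier = 1/(1 − c(1−t) + m) = 1/(1 − 0.9×0.87 + 0.12) = 1/0.337 ≈ 2.967.
ΔY = k × ΔG = (+£377 billion) / 0.337 ≈ +£1,119 billion.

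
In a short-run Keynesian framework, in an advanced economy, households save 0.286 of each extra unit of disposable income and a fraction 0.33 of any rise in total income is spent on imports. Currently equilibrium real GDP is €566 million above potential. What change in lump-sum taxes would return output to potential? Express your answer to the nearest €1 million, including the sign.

MPC = 1 − MPS = 1 − 0.286 = 0.714.
Spending multiplier = 1/(1 − c + m) = 1/(1 − 0.714 + 0.33) = 1/0.616 ≈ 1.623.
Tax multiplier = −c·k = −0.714/0.616 ≈ −1.159. Need ΔY = −€566 million, so ΔT = ΔY/(−c·k) = −(−€566 million) × 0.616 / 0.714 ≈ +€488 million.
The government should raise lump-sum taxes by €488 million.

+€488 million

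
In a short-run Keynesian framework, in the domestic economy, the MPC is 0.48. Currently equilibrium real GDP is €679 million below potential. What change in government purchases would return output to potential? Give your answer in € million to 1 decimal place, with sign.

+€353.1 million

Spending multiplier = 1/(1 − MPC) = 1/(1 − 0.48) = 1/0.52 ≈ 1.923.
Need ΔY = +€679 million, so ΔG = ΔY/k = (+€679 million) × 0.52 ≈ +€353.1 million.
The government should increase government purchases by €353.1 million.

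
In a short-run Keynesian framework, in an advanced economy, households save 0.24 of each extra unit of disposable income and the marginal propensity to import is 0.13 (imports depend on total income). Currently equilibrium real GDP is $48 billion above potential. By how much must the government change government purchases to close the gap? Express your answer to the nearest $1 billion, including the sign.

MPC = 1 − MPS = 1 − 0.24 = 0.76.
Spending multiplier = 1/(1 − c + m) = 1/(1 − 0.76 + 0.13) = 1/0.37 ≈ 2.703.
Need ΔY = −$48 billion, so ΔG = ΔY/k = (−$48 billion) × 0.37 ≈ −$18 billion.
The government should cut government purchases by $18 billion.

−$18 billion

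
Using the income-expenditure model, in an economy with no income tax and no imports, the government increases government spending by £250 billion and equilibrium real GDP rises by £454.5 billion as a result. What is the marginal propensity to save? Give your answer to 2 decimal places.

0.55

Implied spending multiplier k = ΔY/ΔG = 454.5/250 = 1.818.
Since k = 1/(1 − MPC), MPC = 1 − 1/k = 1 − ΔG/ΔY = 1 − 250/454.5 ≈ 0.45.
MPS = 1 − MPC = 0.55.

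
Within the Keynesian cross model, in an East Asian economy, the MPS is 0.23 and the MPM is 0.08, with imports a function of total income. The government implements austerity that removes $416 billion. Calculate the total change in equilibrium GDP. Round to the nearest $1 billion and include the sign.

−$1,342 billion

MPC = 1 − MPS = 1 − 0.23 = 0.77.
Expenditure multiplier = 1/(1 − c + m) = 1/(1 − 0.77 + 0.08) = 1/0.31 ≈ 3.226.
ΔY = k × ΔG = (−$416 billion) / 0.31 ≈ −$1,342 billion.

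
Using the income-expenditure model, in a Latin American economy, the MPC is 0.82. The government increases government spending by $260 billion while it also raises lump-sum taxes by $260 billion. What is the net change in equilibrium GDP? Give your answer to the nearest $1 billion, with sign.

+$260 billion

Expenditure multiplier = 1/(1 − MPC) = 1/(1 − 0.82) = 1/0.18 ≈ 5.556.
ΔG contributes k·ΔG = (+$260 billion) / 0.18 ≈ +$1,444.4 billion.
ΔT of +$260 billion changes first-round spending by −c·ΔT = −$213.2 billion, contributing k·(−c·ΔT) = (−$213.2 billion) / 0.18 ≈ −$1,184.4 billion.
With ΔG = ΔT and no other leakages, the balanced-budget multiplier is 1, so ΔY = ΔG = +$260 billion.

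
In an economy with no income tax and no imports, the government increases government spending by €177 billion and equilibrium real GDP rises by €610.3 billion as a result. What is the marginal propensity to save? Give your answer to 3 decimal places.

Implied spending multiplier k = ΔY/ΔG = 610.3/177 ≈ 3.448.
Since k = 1/(1 − MPC), MPC = 1 − 1/k = 1 − ΔG/ΔY = 1 − 177/610.3 ≈ 0.710.
MPS = 1 − MPC = 0.290.

0.290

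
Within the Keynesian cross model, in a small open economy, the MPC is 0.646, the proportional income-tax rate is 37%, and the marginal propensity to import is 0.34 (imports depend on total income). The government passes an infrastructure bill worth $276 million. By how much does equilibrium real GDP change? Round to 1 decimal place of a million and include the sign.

+$295.8 million

Government-spending multiplier = 1/(1 − c(1−t) + m) = 1/(1 − 0.646×0.63 + 0.34) = 1/0.93302 ≈ 1.072.
ΔY = k × ΔG = (+$276 million) / 0.93302 ≈ +$295.8 million.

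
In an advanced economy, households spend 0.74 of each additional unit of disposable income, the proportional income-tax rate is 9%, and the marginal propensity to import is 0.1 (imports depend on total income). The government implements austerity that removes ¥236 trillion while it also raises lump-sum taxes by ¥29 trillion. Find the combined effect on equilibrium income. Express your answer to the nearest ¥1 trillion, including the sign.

Expenditure multiplier = 1/(1 − c(1−t) + m) = 1/(1 − 0.74×0.91 + 0.1) = 1/0.4266 ≈ 2.344.
ΔG contributes k·ΔG = (−¥236 trillion) / 0.4266 ≈ −¥553.2 trillion.
ΔT of +¥29 trillion changes first-round spending by −c·ΔT = −¥21.46 trillion, contributing k·(−c·ΔT) = (−¥21.46 trillion) / 0.4266 ≈ −¥50.3 trillion.
Net ΔY = k(ΔG − c·ΔT) = (−¥257.46 trillion) / 0.4266 ≈ −¥604 trillion.

−¥604 trillion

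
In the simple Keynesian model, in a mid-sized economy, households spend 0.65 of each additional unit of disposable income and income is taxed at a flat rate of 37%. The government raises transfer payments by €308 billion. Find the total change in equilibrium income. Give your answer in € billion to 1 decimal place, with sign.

The transfer change shifts disposable income by +€308 billion, so first-round consumption changes by c·ΔTR = 0.65 × (+€308 billion) = +€200.2 billion.
Expenditure multiplier = 1/(1 − c(1−t)) = 1/(1 − 0.65×0.63) = 1/0.5905 ≈ 1.693.
The transfer multiplier is c × k ≈ 1.101, so ΔY = k × (c·ΔTR) = (+€200.2 billion) / 0.5905 ≈ +€339 billion.

+€339.0 billion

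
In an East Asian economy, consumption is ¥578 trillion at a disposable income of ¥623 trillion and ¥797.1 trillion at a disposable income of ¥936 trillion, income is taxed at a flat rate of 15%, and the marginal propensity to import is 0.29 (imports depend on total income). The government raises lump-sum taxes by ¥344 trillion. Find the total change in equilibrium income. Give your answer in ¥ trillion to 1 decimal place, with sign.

−¥346.5 trillion

MPC = ΔC/ΔYd = (797.1 − 578)/(936 − 623) = 219.1/313 = 0.7.
A lump-sum tax change of +¥344 trillion shifts disposable income by −¥344 trillion; first-round consumption changes by −c × ΔT = −0.7 × (+¥344 trillion) = −¥240.8 trillion.
Expenditure multiplier = 1/(1 − c(1−t) + m) = 1/(1 − 0.7×0.85 + 0.29) = 1/0.695 ≈ 1.439.
The tax multiplier is −c × k ≈ −1.007, so ΔY = k × (−c·ΔT) = (−¥240.8 trillion) / 0.695 ≈ −¥346.5 trillion.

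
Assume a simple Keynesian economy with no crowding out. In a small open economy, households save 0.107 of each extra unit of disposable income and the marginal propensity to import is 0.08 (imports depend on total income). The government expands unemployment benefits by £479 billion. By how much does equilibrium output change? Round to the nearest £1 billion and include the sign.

MPC = 1 − MPS = 1 − 0.107 = 0.893.
The transfer change shifts disposable income by +£479 billion, so first-round consumption changes by c·ΔTR = 0.893 × (+£479 billion) = +£427.747 billion.
Expenditure multiplier = 1/(1 − c + m) = 1/(1 − 0.893 + 0.08) = 1/0.187 ≈ 5.348.
The transfer multiplier is c × k ≈ 4.775, so ΔY = k × (c·ΔTR) = (+£427.747 billion) / 0.187 ≈ +£2,287 billion.

+£2,287 billion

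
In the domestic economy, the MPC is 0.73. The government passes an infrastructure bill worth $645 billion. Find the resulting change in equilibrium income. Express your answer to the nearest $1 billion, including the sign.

+$2,389 billion

Government-spending multiplier = 1/(1 − MPC) = 1/(1 − 0.73) = 1/0.27 ≈ 3.704.
ΔY = k × ΔG = (+$645 billion) / 0.27 ≈ +$2,389 billion.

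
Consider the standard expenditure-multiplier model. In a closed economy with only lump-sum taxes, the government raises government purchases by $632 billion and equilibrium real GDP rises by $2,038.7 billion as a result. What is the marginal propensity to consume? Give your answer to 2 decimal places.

0.69

Implied spending multiplier k = ΔY/ΔG = 2,038.7/632 ≈ 3.2258.
Since k = 1/(1 − MPC), MPC = 1 − 1/k = 1 − ΔG/ΔY = 1 − 632/2,038.7 ≈ 0.69.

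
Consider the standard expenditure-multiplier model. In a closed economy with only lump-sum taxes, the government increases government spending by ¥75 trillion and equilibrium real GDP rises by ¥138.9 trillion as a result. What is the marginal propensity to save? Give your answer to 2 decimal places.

Implied spending multiplier k = ΔY/ΔG = 138.9/75 = 1.852.
Since k = 1/(1 − MPC), MPC = 1 − 1/k = 1 − ΔG/ΔY = 1 − 75/138.9 ≈ 0.46.
MPS = 1 − MPC = 0.54.

0.54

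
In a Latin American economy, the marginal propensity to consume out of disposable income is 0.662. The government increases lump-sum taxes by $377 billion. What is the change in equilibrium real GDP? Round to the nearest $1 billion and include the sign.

−$738 billion

A lump-sum tax change of +$377 billion shifts disposable income by −$377 billion; first-round consumption changes by −c × ΔT = −0.662 × (+$377 billion) = −$249.574 billion.
Expenditure multiplier = 1/(1 − MPC) = 1/(1 − 0.662) = 1/0.338 ≈ 2.959.
The tax multiplier is −c × k ≈ −1.959, so ΔY = k × (−c·ΔT) = (−$249.574 billion) / 0.338 ≈ −$738 billion.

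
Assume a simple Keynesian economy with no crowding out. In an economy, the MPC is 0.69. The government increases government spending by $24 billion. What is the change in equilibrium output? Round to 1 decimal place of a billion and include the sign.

Expenditure multiplier = 1/(1 − MPC) = 1/(1 − 0.69) = 1/0.31 ≈ 3.226.
ΔY = k × ΔG = (+$24 billion) / 0.31 ≈ +$77.4 billion.

+$77.4 billion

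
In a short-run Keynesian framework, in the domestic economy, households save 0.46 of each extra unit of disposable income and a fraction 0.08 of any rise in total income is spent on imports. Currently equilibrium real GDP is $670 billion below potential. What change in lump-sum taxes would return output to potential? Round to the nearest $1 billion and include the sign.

MPC = 1 − MPS = 1 − 0.46 = 0.54.
Spending multiplier = 1/(1 − c + m) = 1/(1 − 0.54 + 0.08) = 1/0.54 ≈ 1.852.
Tax multiplier = −c·k = −0.54/0.54 = −1. Need ΔY = +$670 billion, so ΔT = ΔY/(−c·k) = −(+$670 billion) × 0.54 / 0.54 = −$670 billion.
The government should cut lump-sum taxes by $670 billion.

−$670 billion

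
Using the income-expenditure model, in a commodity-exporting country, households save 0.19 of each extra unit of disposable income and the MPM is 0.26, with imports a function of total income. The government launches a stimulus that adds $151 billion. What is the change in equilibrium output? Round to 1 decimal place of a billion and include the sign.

+$335.6 billion

MPC = 1 − MPS = 1 − 0.19 = 0.81.
Expenditure multiplier = 1/(1 − c + m) = 1/(1 − 0.81 + 0.26) = 1/0.45 ≈ 2.222.
ΔY = k × ΔG = (+$151 billion) / 0.45 ≈ +$335.6 billion.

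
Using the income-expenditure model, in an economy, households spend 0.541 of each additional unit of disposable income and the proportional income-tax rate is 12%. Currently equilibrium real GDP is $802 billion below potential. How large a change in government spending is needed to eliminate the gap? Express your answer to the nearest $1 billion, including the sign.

Spending multiplier = 1/(1 − c(1−t)) = 1/(1 − 0.541×0.88) = 1/0.52392 ≈ 1.909.
Need ΔY = +$802 billion, so ΔG = ΔY/k = (+$802 billion) × 0.52392 ≈ +$420 billion.
The government should increase government spending by $420 billion.

+$420 billion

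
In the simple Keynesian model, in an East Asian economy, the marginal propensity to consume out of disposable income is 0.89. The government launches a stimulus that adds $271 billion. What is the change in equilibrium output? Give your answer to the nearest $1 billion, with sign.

Government-spending multiplier = 1/(1 − MPC) = 1/(1 − 0.89) = 1/0.11 ≈ 9.091.
ΔY = k × ΔG = (+$271 billion) / 0.11 ≈ +$2,464 billion.

+$2,464 billion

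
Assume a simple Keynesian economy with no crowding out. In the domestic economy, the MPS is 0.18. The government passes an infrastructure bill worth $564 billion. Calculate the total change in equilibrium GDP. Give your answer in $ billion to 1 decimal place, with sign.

+$3,133.3 billion

MPC = 1 − MPS = 1 − 0.18 = 0.82.
Government-spending multiplier = 1/(1 − MPC) = 1/(1 − 0.82) = 1/0.18 ≈ 5.556.
ΔY = k × ΔG = (+$564 billion) / 0.18 ≈ +$3,133.3 billion.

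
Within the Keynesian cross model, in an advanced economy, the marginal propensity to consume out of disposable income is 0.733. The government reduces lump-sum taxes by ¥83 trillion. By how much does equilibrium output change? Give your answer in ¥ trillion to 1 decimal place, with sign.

A lump-sum tax change of −¥83 trillion shifts disposable income by +¥83 trillion; first-round consumption changes by −c × ΔT = −0.733 × (−¥83 trillion) = +¥60.839 trillion.
Expenditure multiplier = 1/(1 − MPC) = 1/(1 − 0.733) = 1/0.267 ≈ 3.745.
The tax multiplier is −c × k ≈ −2.745, so ΔY = k × (−c·ΔT) = (+¥60.839 trillion) / 0.267 ≈ +¥227.9 trillion.

+¥227.9 trillion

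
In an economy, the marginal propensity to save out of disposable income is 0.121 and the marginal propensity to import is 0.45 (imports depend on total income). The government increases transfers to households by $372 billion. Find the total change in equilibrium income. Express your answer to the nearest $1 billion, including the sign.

MPC = 1 − MPS = 1 − 0.121 = 0.879.
The transfer change shifts disposable income by +$372 billion, so first-round consumption changes by c·ΔTR = 0.879 × (+$372 billion) = +$326.988 billion.
Expenditure multiplier = 1/(1 − c + m) = 1/(1 − 0.879 + 0.45) = 1/0.571 ≈ 1.751.
The transfer multiplier is c × k ≈ 1.539, so ΔY = k × (c·ΔTR) = (+$326.988 billion) / 0.571 ≈ +$573 billion.

+$573 billion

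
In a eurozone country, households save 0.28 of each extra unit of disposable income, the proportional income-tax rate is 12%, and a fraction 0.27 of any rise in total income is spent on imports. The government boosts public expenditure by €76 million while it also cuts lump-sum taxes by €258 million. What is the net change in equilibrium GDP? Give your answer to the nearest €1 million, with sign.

+€411 million

MPC = 1 − MPS = 1 − 0.28 = 0.72.
Expenditure multiplier = 1/(1 − c(1−t) + m) = 1/(1 − 0.72×0.88 + 0.27) = 1/0.6364 ≈ 1.571.
ΔG contributes k·ΔG = (+€76 million) / 0.6364 ≈ +€119.4 million.
ΔT of −€258 million changes first-round spending by −c·ΔT = +€185.76 million, contributing k·(−c·ΔT) = (+€185.76 million) / 0.6364 ≈ +€291.9 million.
Net ΔY = k(ΔG − c·ΔT) = (+€261.76 million) / 0.6364 ≈ +€411 million.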